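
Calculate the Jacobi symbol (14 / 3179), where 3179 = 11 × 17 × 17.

Pull out 2: since 3179 ≡ 3 (mod 8), (2/3179) = -1.
Reciprocity: 7 ≡ 3 and 3179 ≡ 3 (mod 4), so (7/3179) = −(3179/7).
Reduce top mod 7: now compute (1/7).
Reached (1/7) = 1. Collecting the sign flips along the way, the symbol is +1.

1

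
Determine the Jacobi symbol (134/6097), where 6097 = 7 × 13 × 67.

Pull out 2: since 6097 ≡ 1 (mod 8), (2/6097) = +1.
Reciprocity: 67 ≡ 3 and 6097 ≡ 1 (mod 4), so (67/6097) = +(6097/67).
Reduce top mod 67: now compute (0/67).
Top reduces to 0: gcd > 1, so the symbol is 0.

0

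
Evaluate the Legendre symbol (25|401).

1

Reciprocity: 25 ≡ 1 and 401 ≡ 1 (mod 4), so (25/401) = +(401/25).
Reduce top mod 25: now compute (1/25).
Reached (1/25) = 1. Collecting the sign flips along the way, the symbol is +1.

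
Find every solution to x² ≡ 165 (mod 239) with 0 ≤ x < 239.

72, 167

Since 239 ≡ 3 (mod 4), a square root of 165 is 165^((239+1)/4) = 165^60 mod 239.
Repeated squaring: 165^2≡218, 165^4≡202, 165^8≡174, 165^16≡162, 165^32≡193 (mod 239).
165^60 = 165^(32+16+8+4) ≡ 72 (mod 239).
Check: 72² = 5184 ≡ 165 (mod 239). The two roots are 72 and 167.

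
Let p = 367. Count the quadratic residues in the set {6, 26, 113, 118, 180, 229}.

(6/367) = -1 → non-residue.
(26/367) = +1 → QR.
(113/367) = +1 → QR.
(118/367) = +1 → QR.
(180/367) = -1 → non-residue.
(229/367) = +1 → QR.
Total quadratic residues among the 6: 4.

4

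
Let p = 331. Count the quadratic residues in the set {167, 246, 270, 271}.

(167/331) = +1 → QR.
(246/331) = -1 → non-residue.
(270/331) = +1 → QR.
(271/331) = +1 → QR.
Total quadratic residues among the 4: 3.

3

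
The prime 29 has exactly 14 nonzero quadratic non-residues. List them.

Square k = 1,…,14 (k and 29−k give the same square):
1²=1, 2²=4, 3²=9, 4²=16, 5²=25, 6²≡7, 7²≡20, 8²≡6, 9²≡23, 10²≡13, 11²≡5, 12²≡28, 13²≡24, 14²≡22 (mod 29).
The residues are {1, 4, 5, 6, 7, 9, 13, 16, 20, 22, 23, 24, 25, 28}; the non-residues are the remaining 14 nonzero classes.

2,3,8,10,11,12,14,15,17,18,19,21,26,27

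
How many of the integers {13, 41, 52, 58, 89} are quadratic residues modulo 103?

4

(13/103) = +1 → QR.
(41/103) = +1 → QR.
(52/103) = +1 → QR.
(58/103) = +1 → QR.
(89/103) = -1 → non-residue.
Total quadratic residues among the 5: 4.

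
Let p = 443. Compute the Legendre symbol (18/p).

-1

Euler's criterion: (18/443) ≡ 18^221 (mod 443).
18^2 ≡ 324 (mod 443)
18^4 ≡ 428 (mod 443)
18^8 ≡ 225 (mod 443)
18^16 ≡ 123 (mod 443)
18^32 ≡ 67 (mod 443)
18^64 ≡ 59 (mod 443)
18^128 ≡ 380 (mod 443)
18^221 = 18^(128+64+16+8+4+1) ≡ 442 (mod 443).
Result is 442 ≡ −1, so (18/443) = −1.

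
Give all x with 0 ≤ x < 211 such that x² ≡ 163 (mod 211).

Since 211 ≡ 3 (mod 4), a square root of 163 is 163^((211+1)/4) = 163^53 mod 211.
Repeated squaring: 163^2≡194, 163^4≡78, 163^8≡176, 163^16≡170, 163^32≡204 (mod 211).
163^53 = 163^(32+16+4+1) ≡ 95 (mod 211).
Check: 95² = 9025 ≡ 163 (mod 211). The two roots are 95 and 116.

95, 116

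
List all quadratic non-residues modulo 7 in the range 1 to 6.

Square k = 1,…,3 (k and 7−k give the same square):
1²=1, 2²=4, 3²≡2 (mod 7).
The residues are {1, 2, 4}; the non-residues are the remaining 3 nonzero classes.

3 5 6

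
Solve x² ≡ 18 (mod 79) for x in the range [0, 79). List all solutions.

27, 52

Since 79 ≡ 3 (mod 4), a square root of 18 is 18^((79+1)/4) = 18^20 mod 79.
Repeated squaring: 18^2≡8, 18^4≡64, 18^8≡67, 18^16≡65 (mod 79).
18^20 = 18^(16+4) ≡ 52 (mod 79).
Check: 52² = 2704 ≡ 18 (mod 79). The two roots are 27 and 52.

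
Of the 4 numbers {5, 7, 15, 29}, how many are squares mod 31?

2

(5/31) = +1 → QR.
(7/31) = +1 → QR.
(15/31) = -1 → non-residue.
(29/31) = -1 → non-residue.
Total quadratic residues among the 4: 2.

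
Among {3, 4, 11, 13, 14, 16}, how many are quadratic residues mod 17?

3

(3/17) = -1 → non-residue.
(4/17) = +1 → QR.
(11/17) = -1 → non-residue.
(13/17) = +1 → QR.
(14/17) = -1 → non-residue.
(16/17) = +1 → QR.
Total quadratic residues among the 6: 3.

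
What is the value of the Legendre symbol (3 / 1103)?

Reciprocity: 3 ≡ 3 and 1103 ≡ 3 (mod 4), so (3/1103) = −(1103/3).
Reduce top mod 3: now compute (2/3).
Pull out 2: since 3 ≡ 3 (mod 8), (2/3) = -1.
Reached (1/3) = 1. Collecting the sign flips along the way, the symbol is +1.

1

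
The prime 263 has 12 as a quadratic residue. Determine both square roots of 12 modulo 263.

Since 263 ≡ 3 (mod 4), a square root of 12 is 12^((263+1)/4) = 12^66 mod 263.
Repeated squaring: 12^2≡144, 12^4≡222, 12^8≡103, 12^16≡89, 12^32≡31, 12^64≡172 (mod 263).
12^66 = 12^(64+2) ≡ 46 (mod 263).
Check: 46² = 2116 ≡ 12 (mod 263). The two roots are 46 and 217.

46, 217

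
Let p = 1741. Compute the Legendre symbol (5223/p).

First reduce: 5223 ≡ 0 (mod 1741).
Top reduces to 0: gcd > 1, so the symbol is 0.

0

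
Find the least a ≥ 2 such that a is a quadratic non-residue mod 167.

(2/167) = +1, so 2 is a residue.
(3/167) = +1, so 3 is a residue.
(4/167) = +1, so 4 is a residue.
(5/167) = −1, so 5 is the smallest positive non-residue mod 167.

5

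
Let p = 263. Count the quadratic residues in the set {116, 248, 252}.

1

(116/263) = -1 → non-residue.
(248/263) = +1 → QR.
(252/263) = -1 → non-residue.
Total quadratic residues among the 3: 1.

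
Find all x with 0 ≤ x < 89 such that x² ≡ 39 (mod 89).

89 ≡ 1 (mod 4), so we find a root by search.
Trying successive values, 22² = 484 ≡ 39 (mod 89). The other root is 89 − 22 = 67.

22, 67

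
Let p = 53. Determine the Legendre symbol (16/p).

1

Euler's criterion: (16/53) ≡ 16^26 (mod 53).
16^2 ≡ 44 (mod 53)
16^4 ≡ 28 (mod 53)
16^8 ≡ 42 (mod 53)
16^16 ≡ 15 (mod 53)
16^26 = 16^(16+8+2) ≡ 1 (mod 53).
Result is 1, so (16/53) = 1.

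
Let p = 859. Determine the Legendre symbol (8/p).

-1

Pull out 2^3: since 859 ≡ 3 (mod 8), (2/859) = -1, so (2/859)^3 = -1.
Reached (1/859) = 1. Collecting the sign flips along the way, the symbol is -1.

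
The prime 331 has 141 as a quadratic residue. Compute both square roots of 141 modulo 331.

97, 234

Since 331 ≡ 3 (mod 4), a square root of 141 is 141^((331+1)/4) = 141^83 mod 331.
Repeated squaring: 141^2≡21, 141^4≡110, 141^8≡184, 141^16≡94, 141^32≡230, 141^64≡271 (mod 331).
141^83 = 141^(64+16+2+1) ≡ 234 (mod 331).
Check: 234² = 54756 ≡ 141 (mod 331). The two roots are 97 and 234.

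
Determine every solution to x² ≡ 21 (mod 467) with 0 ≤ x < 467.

Since 467 ≡ 3 (mod 4), a square root of 21 is 21^((467+1)/4) = 21^117 mod 467.
Repeated squaring: 21^2≡441, 21^4≡209, 21^8≡250, 21^16≡389, 21^32≡13, 21^64≡169 (mod 467).
21^117 = 21^(64+32+16+4+1) ≡ 75 (mod 467).
Check: 75² = 5625 ≡ 21 (mod 467). The two roots are 75 and 392.

75, 392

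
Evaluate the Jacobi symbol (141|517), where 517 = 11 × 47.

0

Reciprocity: 141 ≡ 1 and 517 ≡ 1 (mod 4), so (141/517) = +(517/141).
Reduce top mod 141: now compute (94/141).
Pull out 2: since 141 ≡ 5 (mod 8), (2/141) = -1.
Reciprocity: 47 ≡ 3 and 141 ≡ 1 (mod 4), so (47/141) = +(141/47).
Reduce top mod 47: now compute (0/47).
Top reduces to 0: gcd > 1, so the symbol is 0.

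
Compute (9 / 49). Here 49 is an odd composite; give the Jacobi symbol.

Reciprocity: 9 ≡ 1 and 49 ≡ 1 (mod 4), so (9/49) = +(49/9).
Reduce top mod 9: now compute (4/9).
Pull out 2^2: since 9 ≡ 1 (mod 8), (2/9) = +1, so (2/9)^2 = +1.
Reached (1/9) = 1. Collecting the sign flips along the way, the symbol is +1.

1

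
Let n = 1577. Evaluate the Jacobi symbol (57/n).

0

Reciprocity: 57 ≡ 1 and 1577 ≡ 1 (mod 4), so (57/1577) = +(1577/57).
Reduce top mod 57: now compute (38/57).
Pull out 2: since 57 ≡ 1 (mod 8), (2/57) = +1.
Reciprocity: 19 ≡ 3 and 57 ≡ 1 (mod 4), so (19/57) = +(57/19).
Reduce top mod 19: now compute (0/19).
Top reduces to 0: gcd > 1, so the symbol is 0.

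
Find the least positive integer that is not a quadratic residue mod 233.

(2/233) = +1, so 2 is a residue.
(3/233) = −1, so 3 is the smallest positive non-residue mod 233.

3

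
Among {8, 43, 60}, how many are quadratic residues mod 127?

2

(8/127) = +1 → QR.
(43/127) = -1 → non-residue.
(60/127) = +1 → QR.
Total quadratic residues among the 3: 2.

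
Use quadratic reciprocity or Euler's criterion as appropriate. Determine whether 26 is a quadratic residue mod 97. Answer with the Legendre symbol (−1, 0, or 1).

Pull out 2: since 97 ≡ 1 (mod 8), (2/97) = +1.
Reciprocity: 13 ≡ 1 and 97 ≡ 1 (mod 4), so (13/97) = +(97/13).
Reduce top mod 13: now compute (6/13).
Pull out 2: since 13 ≡ 5 (mod 8), (2/13) = -1.
Reciprocity: 3 ≡ 3 and 13 ≡ 1 (mod 4), so (3/13) = +(13/3).
Reduce top mod 3: now compute (1/3).
Reached (1/3) = 1. Collecting the sign flips along the way, the symbol is -1.

-1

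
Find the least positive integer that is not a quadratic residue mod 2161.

(2/2161) = +1, so 2 is a residue.
(3/2161) = +1, so 3 is a residue.
(4/2161) = +1, so 4 is a residue.
(5/2161) = +1, so 5 is a residue.
(6/2161) = +1, so 6 is a residue.
(7/2161) = −1, so 7 is the smallest positive non-residue mod 2161.

7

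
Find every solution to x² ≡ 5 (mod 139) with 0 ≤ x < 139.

12, 127

Since 139 ≡ 3 (mod 4), a square root of 5 is 5^((139+1)/4) = 5^35 mod 139.
Repeated squaring: 5^2≡25, 5^4≡69, 5^8≡35, 5^16≡113, 5^32≡120 (mod 139).
5^35 = 5^(32+2+1) ≡ 127 (mod 139).
Check: 127² = 16129 ≡ 5 (mod 139). The two roots are 12 and 127.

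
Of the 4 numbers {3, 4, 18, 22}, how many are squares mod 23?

(3/23) = +1 → QR.
(4/23) = +1 → QR.
(18/23) = +1 → QR.
(22/23) = -1 → non-residue.
Total quadratic residues among the 4: 3.

3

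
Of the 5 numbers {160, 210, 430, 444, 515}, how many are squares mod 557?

4

(160/557) = +1 → QR.
(210/557) = -1 → non-residue.
(430/557) = +1 → QR.
(444/557) = +1 → QR.
(515/557) = +1 → QR.
Total quadratic residues among the 5: 4.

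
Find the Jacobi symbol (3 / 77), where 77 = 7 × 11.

-1

Reciprocity: 3 ≡ 3 and 77 ≡ 1 (mod 4), so (3/77) = +(77/3).
Reduce top mod 3: now compute (2/3).
Pull out 2: since 3 ≡ 3 (mod 8), (2/3) = -1.
Reached (1/3) = 1. Collecting the sign flips along the way, the symbol is -1.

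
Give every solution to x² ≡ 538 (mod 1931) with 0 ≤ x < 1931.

849, 1082

Since 1931 ≡ 3 (mod 4), a square root of 538 is 538^((1931+1)/4) = 538^483 mod 1931.
Repeated squaring: 538^2≡1725, 538^4≡1885, 538^8≡185, 538^16≡1398, 538^32≡232, 538^64≡1687, 538^128≡1606, 538^256≡1351 (mod 1931).
538^483 = 538^(256+128+64+32+2+1) ≡ 1082 (mod 1931).
Check: 1082² = 1170724 ≡ 538 (mod 1931). The two roots are 849 and 1082.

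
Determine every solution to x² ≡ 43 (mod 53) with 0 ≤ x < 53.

19, 34

53 ≡ 1 (mod 4), so we find a root by search.
Trying successive values, 19² = 361 ≡ 43 (mod 53). The other root is 53 − 19 = 34.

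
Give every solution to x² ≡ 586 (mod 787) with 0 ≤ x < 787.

153, 634

Since 787 ≡ 3 (mod 4), a square root of 586 is 586^((787+1)/4) = 586^197 mod 787.
Repeated squaring: 586^2≡264, 586^4≡440, 586^8≡785, 586^16≡4, 586^32≡16, 586^64≡256, 586^128≡215 (mod 787).
586^197 = 586^(128+64+4+1) ≡ 634 (mod 787).
Check: 634² = 401956 ≡ 586 (mod 787). The two roots are 153 and 634.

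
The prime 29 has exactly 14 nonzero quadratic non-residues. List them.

Square k = 1,…,14 (k and 29−k give the same square):
1²=1, 2²=4, 3²=9, 4²=16, 5²=25, 6²≡7, 7²≡20, 8²≡6, 9²≡23, 10²≡13, 11²≡5, 12²≡28, 13²≡24, 14²≡22 (mod 29).
The residues are {1, 4, 5, 6, 7, 9, 13, 16, 20, 22, 23, 24, 25, 28}; the non-residues are the remaining 14 nonzero classes.

2 3 8 10 11 12 14 15 17 18 19 21 26 27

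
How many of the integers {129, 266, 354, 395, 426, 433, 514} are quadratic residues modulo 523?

(129/523) = -1 → non-residue.
(266/523) = -1 → non-residue.
(354/523) = -1 → non-residue.
(395/523) = +1 → QR.
(426/523) = +1 → QR.
(433/523) = -1 → non-residue.
(514/523) = -1 → non-residue.
Total quadratic residues among the 7: 2.

2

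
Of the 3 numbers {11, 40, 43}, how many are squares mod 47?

0

(11/47) = -1 → non-residue.
(40/47) = -1 → non-residue.
(43/47) = -1 → non-residue.
Total quadratic residues among the 3: 0.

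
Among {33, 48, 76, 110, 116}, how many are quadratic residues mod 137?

1

(33/137) = -1 → non-residue.
(48/137) = -1 → non-residue.
(76/137) = +1 → QR.
(110/137) = -1 → non-residue.
(116/137) = -1 → non-residue.
Total quadratic residues among the 5: 1.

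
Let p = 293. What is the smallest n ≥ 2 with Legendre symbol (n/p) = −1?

(2/293) = −1, so 2 is the smallest positive non-residue mod 293.

2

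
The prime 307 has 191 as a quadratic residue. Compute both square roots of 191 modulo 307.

67, 240

Since 307 ≡ 3 (mod 4), a square root of 191 is 191^((307+1)/4) = 191^77 mod 307.
Repeated squaring: 191^2≡255, 191^4≡248, 191^8≡104, 191^16≡71, 191^32≡129, 191^64≡63 (mod 307).
191^77 = 191^(64+8+4+1) ≡ 240 (mod 307).
Check: 240² = 57600 ≡ 191 (mod 307). The two roots are 67 and 240.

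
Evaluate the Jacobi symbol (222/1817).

Pull out 2: since 1817 ≡ 1 (mod 8), (2/1817) = +1.
Reciprocity: 111 ≡ 3 and 1817 ≡ 1 (mod 4), so (111/1817) = +(1817/111).
Reduce top mod 111: now compute (41/111).
Reciprocity: 41 ≡ 1 and 111 ≡ 3 (mod 4), so (41/111) = +(111/41).
Reduce top mod 41: now compute (29/41).
Reciprocity: 29 ≡ 1 and 41 ≡ 1 (mod 4), so (29/41) = +(41/29).
Reduce top mod 29: now compute (12/29).
Pull out 2^2: since 29 ≡ 5 (mod 8), (2/29) = -1, so (2/29)^2 = +1.
Reciprocity: 3 ≡ 3 and 29 ≡ 1 (mod 4), so (3/29) = +(29/3).
Reduce top mod 3: now compute (2/3).
Pull out 2: since 3 ≡ 3 (mod 8), (2/3) = -1.
Reached (1/3) = 1. Collecting the sign flips along the way, the symbol is -1.

-1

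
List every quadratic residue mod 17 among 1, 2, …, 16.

1 2 4 8 9 13 15 16

Square k = 1,…,8 (k and 17−k give the same square):
1²=1, 2²=4, 3²=9, 4²=16, 5²≡8, 6²≡2, 7²≡15, 8²≡13 (mod 17).
So the quadratic residues mod 17 are {1, 2, 4, 8, 9, 13, 15, 16}.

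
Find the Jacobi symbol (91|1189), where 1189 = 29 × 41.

1

Reciprocity: 91 ≡ 3 and 1189 ≡ 1 (mod 4), so (91/1189) = +(1189/91).
Reduce top mod 91: now compute (6/91).
Pull out 2: since 91 ≡ 3 (mod 8), (2/91) = -1.
Reciprocity: 3 ≡ 3 and 91 ≡ 3 (mod 4), so (3/91) = −(91/3).
Reduce top mod 3: now compute (1/3).
Reached (1/3) = 1. Collecting the sign flips along the way, the symbol is +1.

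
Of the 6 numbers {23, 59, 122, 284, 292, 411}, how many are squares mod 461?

(23/461) = +1 → QR.
(59/461) = +1 → QR.
(122/461) = -1 → non-residue.
(284/461) = -1 → non-residue.
(292/461) = +1 → QR.
(411/461) = -1 → non-residue.
Total quadratic residues among the 6: 3.

3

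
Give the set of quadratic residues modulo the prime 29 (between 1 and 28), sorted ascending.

Square k = 1,…,14 (k and 29−k give the same square):
1²=1, 2²=4, 3²=9, 4²=16, 5²=25, 6²≡7, 7²≡20, 8²≡6, 9²≡23, 10²≡13, 11²≡5, 12²≡28, 13²≡24, 14²≡22 (mod 29).
So the quadratic residues mod 29 are {1, 4, 5, 6, 7, 9, 13, 16, 20, 22, 23, 24, 25, 28}.

1,4,5,6,7,9,13,16,20,22,23,24,25,28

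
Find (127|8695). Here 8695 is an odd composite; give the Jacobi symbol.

1

Reciprocity: 127 ≡ 3 and 8695 ≡ 3 (mod 4), so (127/8695) = −(8695/127).
Reduce top mod 127: now compute (59/127).
Reciprocity: 59 ≡ 3 and 127 ≡ 3 (mod 4), so (59/127) = −(127/59).
Reduce top mod 59: now compute (9/59).
Reciprocity: 9 ≡ 1 and 59 ≡ 3 (mod 4), so (9/59) = +(59/9).
Reduce top mod 9: now compute (5/9).
Reciprocity: 5 ≡ 1 and 9 ≡ 1 (mod 4), so (5/9) = +(9/5).
Reduce top mod 5: now compute (4/5).
Pull out 2^2: since 5 ≡ 5 (mod 8), (2/5) = -1, so (2/5)^2 = +1.
Reached (1/5) = 1. Collecting the sign flips along the way, the symbol is +1.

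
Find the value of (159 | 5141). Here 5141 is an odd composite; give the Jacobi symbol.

Reciprocity: 159 ≡ 3 and 5141 ≡ 1 (mod 4), so (159/5141) = +(5141/159).
Reduce top mod 159: now compute (53/159).
Reciprocity: 53 ≡ 1 and 159 ≡ 3 (mod 4), so (53/159) = +(159/53).
Reduce top mod 53: now compute (0/53).
Top reduces to 0: gcd > 1, so the symbol is 0.

0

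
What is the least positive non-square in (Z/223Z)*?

(2/223) = +1, so 2 is a residue.
(3/223) = −1, so 3 is the smallest positive non-residue mod 223.

3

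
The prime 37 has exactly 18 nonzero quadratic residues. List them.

Square k = 1,…,18 (k and 37−k give the same square):
1²=1, 2²=4, 3²=9, 4²=16, 5²=25, 6²=36, 7²≡12, 8²≡27, 9²≡7, 10²≡26, 11²≡10, 12²≡33, 13²≡21, 14²≡11, 15²≡3, 16²≡34, 17²≡30, 18²≡28 (mod 37).
So the quadratic residues mod 37 are {1, 3, 4, 7, 9, 10, 11, 12, 16, 21, 25, 26, 27, 28, 30, 33, 34, 36}.

1, 3, 4, 7, 9, 10, 11, 12, 16, 21, 25, 26, 27, 28, 30, 33, 34, 36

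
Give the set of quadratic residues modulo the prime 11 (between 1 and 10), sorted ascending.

Square k = 1,…,5 (k and 11−k give the same square):
1²=1, 2²=4, 3²=9, 4²≡5, 5²≡3 (mod 11).
So the quadratic residues mod 11 are {1, 3, 4, 5, 9}.

1,3,4,5,9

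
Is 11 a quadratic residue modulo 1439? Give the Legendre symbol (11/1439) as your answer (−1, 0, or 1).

Reciprocity: 11 ≡ 3 and 1439 ≡ 3 (mod 4), so (11/1439) = −(1439/11).
Reduce top mod 11: now compute (9/11).
Reciprocity: 9 ≡ 1 and 11 ≡ 3 (mod 4), so (9/11) = +(11/9).
Reduce top mod 9: now compute (2/9).
Pull out 2: since 9 ≡ 1 (mod 8), (2/9) = +1.
Reached (1/9) = 1. Collecting the sign flips along the way, the symbol is -1.

-1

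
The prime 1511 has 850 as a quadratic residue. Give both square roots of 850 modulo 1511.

Since 1511 ≡ 3 (mod 4), a square root of 850 is 850^((1511+1)/4) = 850^378 mod 1511.
Repeated squaring: 850^2≡242, 850^4≡1146, 850^8≡257, 850^16≡1076, 850^32≡350, 850^64≡109, 850^128≡1304, 850^256≡541 (mod 1511).
850^378 = 850^(256+64+32+16+8+2) ≡ 378 (mod 1511).
Check: 378² = 142884 ≡ 850 (mod 1511). The two roots are 378 and 1133.

378, 1133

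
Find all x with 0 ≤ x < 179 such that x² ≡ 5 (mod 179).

Since 179 ≡ 3 (mod 4), a square root of 5 is 5^((179+1)/4) = 5^45 mod 179.
Repeated squaring: 5^2≡25, 5^4≡88, 5^8≡47, 5^16≡61, 5^32≡141 (mod 179).
5^45 = 5^(32+8+4+1) ≡ 149 (mod 179).
Check: 149² = 22201 ≡ 5 (mod 179). The two roots are 30 and 149.

30, 149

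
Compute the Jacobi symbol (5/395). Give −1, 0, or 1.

0

Reciprocity: 5 ≡ 1 and 395 ≡ 3 (mod 4), so (5/395) = +(395/5).
Reduce top mod 5: now compute (0/5).
Top reduces to 0: gcd > 1, so the symbol is 0.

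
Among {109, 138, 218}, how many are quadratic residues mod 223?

(109/223) = +1 → QR.
(138/223) = +1 → QR.
(218/223) = +1 → QR.
Total quadratic residues among the 3: 3.

3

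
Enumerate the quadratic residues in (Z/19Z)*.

1 4 5 6 7 9 11 16 17

Square k = 1,…,9 (k and 19−k give the same square):
1²=1, 2²=4, 3²=9, 4²=16, 5²≡6, 6²≡17, 7²≡11, 8²≡7, 9²≡5 (mod 19).
So the quadratic residues mod 19 are {1, 4, 5, 6, 7, 9, 11, 16, 17}.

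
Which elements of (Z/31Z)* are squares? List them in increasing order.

1,2,4,5,7,8,9,10,14,16,18,19,20,25,28

Square k = 1,…,15 (k and 31−k give the same square):
1²=1, 2²=4, 3²=9, 4²=16, 5²=25, 6²≡5, 7²≡18, 8²≡2, 9²≡19, 10²≡7, 11²≡28, 12²≡20, 13²≡14, 14²≡10, 15²≡8 (mod 31).
So the quadratic residues mod 31 are {1, 2, 4, 5, 7, 8, 9, 10, 14, 16, 18, 19, 20, 25, 28}.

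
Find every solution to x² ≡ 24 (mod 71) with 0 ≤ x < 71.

33, 38

Since 71 ≡ 3 (mod 4), a square root of 24 is 24^((71+1)/4) = 24^18 mod 71.
Repeated squaring: 24^2≡8, 24^4≡64, 24^8≡49, 24^16≡58 (mod 71).
24^18 = 24^(16+2) ≡ 38 (mod 71).
Check: 38² = 1444 ≡ 24 (mod 71). The two roots are 33 and 38.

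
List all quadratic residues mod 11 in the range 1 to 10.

1,3,4,5,9

Square k = 1,…,5 (k and 11−k give the same square):
1²=1, 2²=4, 3²=9, 4²≡5, 5²≡3 (mod 11).
So the quadratic residues mod 11 are {1, 3, 4, 5, 9}.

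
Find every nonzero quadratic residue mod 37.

1,3,4,7,9,10,11,12,16,21,25,26,27,28,30,33,34,36

Square k = 1,…,18 (k and 37−k give the same square):
1²=1, 2²=4, 3²=9, 4²=16, 5²=25, 6²=36, 7²≡12, 8²≡27, 9²≡7, 10²≡26, 11²≡10, 12²≡33, 13²≡21, 14²≡11, 15²≡3, 16²≡34, 17²≡30, 18²≡28 (mod 37).
So the quadratic residues mod 37 are {1, 3, 4, 7, 9, 10, 11, 12, 16, 21, 25, 26, 27, 28, 30, 33, 34, 36}.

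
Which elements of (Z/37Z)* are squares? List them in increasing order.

1, 3, 4, 7, 9, 10, 11, 12, 16, 21, 25, 26, 27, 28, 30, 33, 34, 36

Square k = 1,…,18 (k and 37−k give the same square):
1²=1, 2²=4, 3²=9, 4²=16, 5²=25, 6²=36, 7²≡12, 8²≡27, 9²≡7, 10²≡26, 11²≡10, 12²≡33, 13²≡21, 14²≡11, 15²≡3, 16²≡34, 17²≡30, 18²≡28 (mod 37).
So the quadratic residues mod 37 are {1, 3, 4, 7, 9, 10, 11, 12, 16, 21, 25, 26, 27, 28, 30, 33, 34, 36}.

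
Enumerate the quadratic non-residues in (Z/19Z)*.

2,3,8,10,12,13,14,15,18

Square k = 1,…,9 (k and 19−k give the same square):
1²=1, 2²=4, 3²=9, 4²=16, 5²≡6, 6²≡17, 7²≡11, 8²≡7, 9²≡5 (mod 19).
The residues are {1, 4, 5, 6, 7, 9, 11, 16, 17}; the non-residues are the remaining 9 nonzero classes.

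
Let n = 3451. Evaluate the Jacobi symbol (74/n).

Pull out 2: since 3451 ≡ 3 (mod 8), (2/3451) = -1.
Reciprocity: 37 ≡ 1 and 3451 ≡ 3 (mod 4), so (37/3451) = +(3451/37).
Reduce top mod 37: now compute (10/37).
Pull out 2: since 37 ≡ 5 (mod 8), (2/37) = -1.
Reciprocity: 5 ≡ 1 and 37 ≡ 1 (mod 4), so (5/37) = +(37/5).
Reduce top mod 5: now compute (2/5).
Pull out 2: since 5 ≡ 5 (mod 8), (2/5) = -1.
Reached (1/5) = 1. Collecting the sign flips along the way, the symbol is -1.

-1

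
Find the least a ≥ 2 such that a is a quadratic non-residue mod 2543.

(2/2543) = +1, so 2 is a residue.
(3/2543) = +1, so 3 is a residue.
(4/2543) = +1, so 4 is a residue.
(5/2543) = −1, so 5 is the smallest positive non-residue mod 2543.

5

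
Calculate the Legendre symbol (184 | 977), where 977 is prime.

Pull out 2^3: since 977 ≡ 1 (mod 8), (2/977) = +1, so (2/977)^3 = +1.
Reciprocity: 23 ≡ 3 and 977 ≡ 1 (mod 4), so (23/977) = +(977/23).
Reduce top mod 23: now compute (11/23).
Reciprocity: 11 ≡ 3 and 23 ≡ 3 (mod 4), so (11/23) = −(23/11).
Reduce top mod 11: now compute (1/11).
Reached (1/11) = 1. Collecting the sign flips along the way, the symbol is -1.

-1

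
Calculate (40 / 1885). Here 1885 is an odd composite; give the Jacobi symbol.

Pull out 2^3: since 1885 ≡ 5 (mod 8), (2/1885) = -1, so (2/1885)^3 = -1.
Reciprocity: 5 ≡ 1 and 1885 ≡ 1 (mod 4), so (5/1885) = +(1885/5).
Reduce top mod 5: now compute (0/5).
Top reduces to 0: gcd > 1, so the symbol is 0.

0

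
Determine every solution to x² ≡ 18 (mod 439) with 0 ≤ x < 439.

Since 439 ≡ 3 (mod 4), a square root of 18 is 18^((439+1)/4) = 18^110 mod 439.
Repeated squaring: 18^2≡324, 18^4≡55, 18^8≡391, 18^16≡109, 18^32≡28, 18^64≡345 (mod 439).
18^110 = 18^(64+32+8+4+2) ≡ 63 (mod 439).
Check: 63² = 3969 ≡ 18 (mod 439). The two roots are 63 and 376.

63, 376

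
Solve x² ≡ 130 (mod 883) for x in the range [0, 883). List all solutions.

Since 883 ≡ 3 (mod 4), a square root of 130 is 130^((883+1)/4) = 130^221 mod 883.
Repeated squaring: 130^2≡123, 130^4≡118, 130^8≡679, 130^16≡115, 130^32≡863, 130^64≡400, 130^128≡177 (mod 883).
130^221 = 130^(128+64+16+8+4+1) ≡ 261 (mod 883).
Check: 261² = 68121 ≡ 130 (mod 883). The two roots are 261 and 622.

261, 622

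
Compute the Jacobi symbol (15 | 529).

1

Reciprocity: 15 ≡ 3 and 529 ≡ 1 (mod 4), so (15/529) = +(529/15).
Reduce top mod 15: now compute (4/15).
Pull out 2^2: since 15 ≡ 7 (mod 8), (2/15) = +1, so (2/15)^2 = +1.
Reached (1/15) = 1. Collecting the sign flips along the way, the symbol is +1.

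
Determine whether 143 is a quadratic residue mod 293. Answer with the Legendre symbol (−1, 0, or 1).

Reciprocity: 143 ≡ 3 and 293 ≡ 1 (mod 4), so (143/293) = +(293/143).
Reduce top mod 143: now compute (7/143).
Reciprocity: 7 ≡ 3 and 143 ≡ 3 (mod 4), so (7/143) = −(143/7).
Reduce top mod 7: now compute (3/7).
Reciprocity: 3 ≡ 3 and 7 ≡ 3 (mod 4), so (3/7) = −(7/3).
Reduce top mod 3: now compute (1/3).
Reached (1/3) = 1. Collecting the sign flips along the way, the symbol is +1.

1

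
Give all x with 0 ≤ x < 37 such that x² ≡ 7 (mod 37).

9, 28

37 ≡ 1 (mod 4), so we find a root by search.
Trying successive values, 9² = 81 ≡ 7 (mod 37). The other root is 37 − 9 = 28.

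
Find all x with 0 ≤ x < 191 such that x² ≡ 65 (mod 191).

16, 175

Since 191 ≡ 3 (mod 4), a square root of 65 is 65^((191+1)/4) = 65^48 mod 191.
Repeated squaring: 65^2≡23, 65^4≡147, 65^8≡26, 65^16≡103, 65^32≡104 (mod 191).
65^48 = 65^(32+16) ≡ 16 (mod 191).
Check: 16² = 256 ≡ 65 (mod 191). The two roots are 16 and 175.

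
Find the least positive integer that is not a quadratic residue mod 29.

2

(2/29) = −1, so 2 is the smallest positive non-residue mod 29.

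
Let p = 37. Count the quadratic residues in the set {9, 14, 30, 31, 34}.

3

(9/37) = +1 → QR.
(14/37) = -1 → non-residue.
(30/37) = +1 → QR.
(31/37) = -1 → non-residue.
(34/37) = +1 → QR.
Total quadratic residues among the 5: 3.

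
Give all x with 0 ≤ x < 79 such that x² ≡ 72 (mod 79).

Since 79 ≡ 3 (mod 4), a square root of 72 is 72^((79+1)/4) = 72^20 mod 79.
Repeated squaring: 72^2≡49, 72^4≡31, 72^8≡13, 72^16≡11 (mod 79).
72^20 = 72^(16+4) ≡ 25 (mod 79).
Check: 25² = 625 ≡ 72 (mod 79). The two roots are 25 and 54.

25, 54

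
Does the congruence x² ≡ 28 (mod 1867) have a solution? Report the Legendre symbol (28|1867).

1

Pull out 2^2: since 1867 ≡ 3 (mod 8), (2/1867) = -1, so (2/1867)^2 = +1.
Reciprocity: 7 ≡ 3 and 1867 ≡ 3 (mod 4), so (7/1867) = −(1867/7).
Reduce top mod 7: now compute (5/7).
Reciprocity: 5 ≡ 1 and 7 ≡ 3 (mod 4), so (5/7) = +(7/5).
Reduce top mod 5: now compute (2/5).
Pull out 2: since 5 ≡ 5 (mod 8), (2/5) = -1.
Reached (1/5) = 1. Collecting the sign flips along the way, the symbol is +1.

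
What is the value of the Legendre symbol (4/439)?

Pull out 2^2: since 439 ≡ 7 (mod 8), (2/439) = +1, so (2/439)^2 = +1.
Reached (1/439) = 1. Collecting the sign flips along the way, the symbol is +1.

1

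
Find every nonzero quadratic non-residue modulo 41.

3, 6, 7, 11, 12, 13, 14, 15, 17, 19, 22, 24, 26, 27, 28, 29, 30, 34, 35, 38

Square k = 1,…,20 (k and 41−k give the same square):
1²=1, 2²=4, 3²=9, 4²=16, 5²=25, 6²=36, 7²≡8, 8²≡23, 9²≡40, 10²≡18, 11²≡39, 12²≡21, 13²≡5, 14²≡32, 15²≡20, 16²≡10, 17²≡2, 18²≡37, 19²≡33, 20²≡31 (mod 41).
The residues are {1, 2, 4, 5, 8, 9, 10, 16, 18, 20, 21, 23, 25, 31, 32, 33, 36, 37, 39, 40}; the non-residues are the remaining 20 nonzero classes.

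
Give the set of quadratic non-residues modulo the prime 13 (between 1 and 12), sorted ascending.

Square k = 1,…,6 (k and 13−k give the same square):
1²=1, 2²=4, 3²=9, 4²≡3, 5²≡12, 6²≡10 (mod 13).
The residues are {1, 3, 4, 9, 10, 12}; the non-residues are the remaining 6 nonzero classes.

2 5 6 7 8 11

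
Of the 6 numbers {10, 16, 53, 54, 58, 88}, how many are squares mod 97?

4

(10/97) = -1 → non-residue.
(16/97) = +1 → QR.
(53/97) = +1 → QR.
(54/97) = +1 → QR.
(58/97) = -1 → non-residue.
(88/97) = +1 → QR.
Total quadratic residues among the 6: 4.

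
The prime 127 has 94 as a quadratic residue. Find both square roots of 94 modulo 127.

27, 100

Since 127 ≡ 3 (mod 4), a square root of 94 is 94^((127+1)/4) = 94^32 mod 127.
Repeated squaring: 94^2≡73, 94^4≡122, 94^8≡25, 94^16≡117, 94^32≡100 (mod 127).
94^32 = 94^(32) ≡ 100 (mod 127).
Check: 100² = 10000 ≡ 94 (mod 127). The two roots are 27 and 100.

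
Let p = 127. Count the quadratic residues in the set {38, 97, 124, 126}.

(38/127) = +1 → QR.
(97/127) = -1 → non-residue.
(124/127) = +1 → QR.
(126/127) = -1 → non-residue.
Total quadratic residues among the 4: 2.

2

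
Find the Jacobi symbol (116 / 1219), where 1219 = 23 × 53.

1

Pull out 2^2: since 1219 ≡ 3 (mod 8), (2/1219) = -1, so (2/1219)^2 = +1.
Reciprocity: 29 ≡ 1 and 1219 ≡ 3 (mod 4), so (29/1219) = +(1219/29).
Reduce top mod 29: now compute (1/29).
Reached (1/29) = 1. Collecting the sign flips along the way, the symbol is +1.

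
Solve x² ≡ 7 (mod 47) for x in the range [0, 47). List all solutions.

Since 47 ≡ 3 (mod 4), a square root of 7 is 7^((47+1)/4) = 7^12 mod 47.
Repeated squaring: 7^2≡2, 7^4≡4, 7^8≡16 (mod 47).
7^12 = 7^(8+4) ≡ 17 (mod 47).
Check: 17² = 289 ≡ 7 (mod 47). The two roots are 17 and 30.

17, 30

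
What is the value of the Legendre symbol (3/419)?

1

Reciprocity: 3 ≡ 3 and 419 ≡ 3 (mod 4), so (3/419) = −(419/3).
Reduce top mod 3: now compute (2/3).
Pull out 2: since 3 ≡ 3 (mod 8), (2/3) = -1.
Reached (1/3) = 1. Collecting the sign flips along the way, the symbol is +1.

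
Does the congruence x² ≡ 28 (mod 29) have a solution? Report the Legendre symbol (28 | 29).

1

Euler's criterion: (28/29) ≡ 28^14 (mod 29).
28^2 ≡ 1 (mod 29)
28^4 ≡ 1 (mod 29)
28^8 ≡ 1 (mod 29)
28^14 = 28^(8+4+2) ≡ 1 (mod 29).
Result is 1, so (28/29) = 1.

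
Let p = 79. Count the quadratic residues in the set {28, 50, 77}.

1

(28/79) = -1 → non-residue.
(50/79) = +1 → QR.
(77/79) = -1 → non-residue.
Total quadratic residues among the 3: 1.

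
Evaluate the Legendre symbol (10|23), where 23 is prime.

Pull out 2: since 23 ≡ 7 (mod 8), (2/23) = +1.
Reciprocity: 5 ≡ 1 and 23 ≡ 3 (mod 4), so (5/23) = +(23/5).
Reduce top mod 5: now compute (3/5).
Reciprocity: 3 ≡ 3 and 5 ≡ 1 (mod 4), so (3/5) = +(5/3).
Reduce top mod 3: now compute (2/3).
Pull out 2: since 3 ≡ 3 (mod 8), (2/3) = -1.
Reached (1/3) = 1. Collecting the sign flips along the way, the symbol is -1.

-1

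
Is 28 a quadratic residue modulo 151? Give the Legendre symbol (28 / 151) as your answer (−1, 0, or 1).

-1

Euler's criterion: (28/151) ≡ 28^75 (mod 151).
28^2 ≡ 29 (mod 151)
28^4 ≡ 86 (mod 151)
28^8 ≡ 148 (mod 151)
28^16 ≡ 9 (mod 151)
28^32 ≡ 81 (mod 151)
28^64 ≡ 68 (mod 151)
28^75 = 28^(64+8+2+1) ≡ 150 (mod 151).
Result is 150 ≡ −1, so (28/151) = −1.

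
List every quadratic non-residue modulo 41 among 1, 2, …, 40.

Square k = 1,…,20 (k and 41−k give the same square):
1²=1, 2²=4, 3²=9, 4²=16, 5²=25, 6²=36, 7²≡8, 8²≡23, 9²≡40, 10²≡18, 11²≡39, 12²≡21, 13²≡5, 14²≡32, 15²≡20, 16²≡10, 17²≡2, 18²≡37, 19²≡33, 20²≡31 (mod 41).
The residues are {1, 2, 4, 5, 8, 9, 10, 16, 18, 20, 21, 23, 25, 31, 32, 33, 36, 37, 39, 40}; the non-residues are the remaining 20 nonzero classes.

3 6 7 11 12 13 14 15 17 19 22 24 26 27 28 29 30 34 35 38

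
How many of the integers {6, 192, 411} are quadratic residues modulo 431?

(6/431) = +1 → QR.
(192/431) = +1 → QR.
(411/431) = -1 → non-residue.
Total quadratic residues among the 3: 2.

2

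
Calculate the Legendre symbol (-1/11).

-1

Euler's criterion: (-1/11) ≡ 10^5 (mod 11).
10^2 ≡ 1 (mod 11)
10^4 ≡ 1 (mod 11)
10^5 = 10^(4+1) ≡ 10 (mod 11).
Result is 10 ≡ −1, so (-1/11) = −1.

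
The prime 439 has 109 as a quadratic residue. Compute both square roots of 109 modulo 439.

Since 439 ≡ 3 (mod 4), a square root of 109 is 109^((439+1)/4) = 109^110 mod 439.
Repeated squaring: 109^2≡28, 109^4≡345, 109^8≡56, 109^16≡63, 109^32≡18, 109^64≡324 (mod 439).
109^110 = 109^(64+32+8+4+2) ≡ 391 (mod 439).
Check: 391² = 152881 ≡ 109 (mod 439). The two roots are 48 and 391.

48, 391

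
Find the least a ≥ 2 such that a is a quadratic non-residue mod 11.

2

(2/11) = −1, so 2 is the smallest positive non-residue mod 11.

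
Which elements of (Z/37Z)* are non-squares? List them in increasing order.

Square k = 1,…,18 (k and 37−k give the same square):
1²=1, 2²=4, 3²=9, 4²=16, 5²=25, 6²=36, 7²≡12, 8²≡27, 9²≡7, 10²≡26, 11²≡10, 12²≡33, 13²≡21, 14²≡11, 15²≡3, 16²≡34, 17²≡30, 18²≡28 (mod 37).
The residues are {1, 3, 4, 7, 9, 10, 11, 12, 16, 21, 25, 26, 27, 28, 30, 33, 34, 36}; the non-residues are the remaining 18 nonzero classes.

2, 5, 6, 8, 13, 14, 15, 17, 18, 19, 20, 22, 23, 24, 29, 31, 32, 35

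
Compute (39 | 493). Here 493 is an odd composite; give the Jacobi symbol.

1

Reciprocity: 39 ≡ 3 and 493 ≡ 1 (mod 4), so (39/493) = +(493/39).
Reduce top mod 39: now compute (25/39).
Reciprocity: 25 ≡ 1 and 39 ≡ 3 (mod 4), so (25/39) = +(39/25).
Reduce top mod 25: now compute (14/25).
Pull out 2: since 25 ≡ 1 (mod 8), (2/25) = +1.
Reciprocity: 7 ≡ 3 and 25 ≡ 1 (mod 4), so (7/25) = +(25/7).
Reduce top mod 7: now compute (4/7).
Pull out 2^2: since 7 ≡ 7 (mod 8), (2/7) = +1, so (2/7)^2 = +1.
Reached (1/7) = 1. Collecting the sign flips along the way, the symbol is +1.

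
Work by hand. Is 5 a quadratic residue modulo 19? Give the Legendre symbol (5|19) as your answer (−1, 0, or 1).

Reciprocity: 5 ≡ 1 and 19 ≡ 3 (mod 4), so (5/19) = +(19/5).
Reduce top mod 5: now compute (4/5).
Pull out 2^2: since 5 ≡ 5 (mod 8), (2/5) = -1, so (2/5)^2 = +1.
Reached (1/5) = 1. Collecting the sign flips along the way, the symbol is +1.

1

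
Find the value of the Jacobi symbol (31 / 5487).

0

Reciprocity: 31 ≡ 3 and 5487 ≡ 3 (mod 4), so (31/5487) = −(5487/31).
Reduce top mod 31: now compute (0/31).
Top reduces to 0: gcd > 1, so the symbol is 0.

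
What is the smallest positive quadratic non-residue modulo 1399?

3

(2/1399) = +1, so 2 is a residue.
(3/1399) = −1, so 3 is the smallest positive non-residue mod 1399.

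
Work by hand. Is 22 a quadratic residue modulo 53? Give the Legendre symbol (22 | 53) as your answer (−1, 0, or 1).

Euler's criterion: (22/53) ≡ 22^26 (mod 53).
22^2 ≡ 7 (mod 53)
22^4 ≡ 49 (mod 53)
22^8 ≡ 16 (mod 53)
22^16 ≡ 44 (mod 53)
22^26 = 22^(16+8+2) ≡ 52 (mod 53).
Result is 52 ≡ −1, so (22/53) = −1.

-1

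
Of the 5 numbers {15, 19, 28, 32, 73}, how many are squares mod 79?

3

(15/79) = -1 → non-residue.
(19/79) = +1 → QR.
(28/79) = -1 → non-residue.
(32/79) = +1 → QR.
(73/79) = +1 → QR.
Total quadratic residues among the 5: 3.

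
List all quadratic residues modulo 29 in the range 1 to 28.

1,4,5,6,7,9,13,16,20,22,23,24,25,28

Square k = 1,…,14 (k and 29−k give the same square):
1²=1, 2²=4, 3²=9, 4²=16, 5²=25, 6²≡7, 7²≡20, 8²≡6, 9²≡23, 10²≡13, 11²≡5, 12²≡28, 13²≡24, 14²≡22 (mod 29).
So the quadratic residues mod 29 are {1, 4, 5, 6, 7, 9, 13, 16, 20, 22, 23, 24, 25, 28}.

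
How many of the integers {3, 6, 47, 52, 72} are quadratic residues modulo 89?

(3/89) = -1 → non-residue.
(6/89) = -1 → non-residue.
(47/89) = +1 → QR.
(52/89) = -1 → non-residue.
(72/89) = +1 → QR.
Total quadratic residues among the 5: 2.

2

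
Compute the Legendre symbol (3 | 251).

Euler's criterion: (3/251) ≡ 3^125 (mod 251).
3^2 ≡ 9 (mod 251)
3^4 ≡ 81 (mod 251)
3^8 ≡ 35 (mod 251)
3^16 ≡ 221 (mod 251)
3^32 ≡ 147 (mod 251)
3^64 ≡ 23 (mod 251)
3^125 = 3^(64+32+16+8+4+1) ≡ 1 (mod 251).
Result is 1, so (3/251) = 1.

1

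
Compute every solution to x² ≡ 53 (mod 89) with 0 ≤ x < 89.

89 ≡ 1 (mod 4), so we find a root by search.
Trying successive values, 26² = 676 ≡ 53 (mod 89). The other root is 89 − 26 = 63.

26, 63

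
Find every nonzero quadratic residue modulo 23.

1, 2, 3, 4, 6, 8, 9, 12, 13, 16, 18

Square k = 1,…,11 (k and 23−k give the same square):
1²=1, 2²=4, 3²=9, 4²=16, 5²≡2, 6²≡13, 7²≡3, 8²≡18, 9²≡12, 10²≡8, 11²≡6 (mod 23).
So the quadratic residues mod 23 are {1, 2, 3, 4, 6, 8, 9, 12, 13, 16, 18}.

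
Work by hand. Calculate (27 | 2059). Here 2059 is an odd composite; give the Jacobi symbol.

Reciprocity: 27 ≡ 3 and 2059 ≡ 3 (mod 4), so (27/2059) = −(2059/27).
Reduce top mod 27: now compute (7/27).
Reciprocity: 7 ≡ 3 and 27 ≡ 3 (mod 4), so (7/27) = −(27/7).
Reduce top mod 7: now compute (6/7).
Pull out 2: since 7 ≡ 7 (mod 8), (2/7) = +1.
Reciprocity: 3 ≡ 3 and 7 ≡ 3 (mod 4), so (3/7) = −(7/3).
Reduce top mod 3: now compute (1/3).
Reached (1/3) = 1. Collecting the sign flips along the way, the symbol is -1.

-1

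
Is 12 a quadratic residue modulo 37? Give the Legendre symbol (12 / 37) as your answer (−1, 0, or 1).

Euler's criterion: (12/37) ≡ 12^18 (mod 37).
12^2 ≡ 33 (mod 37)
12^4 ≡ 16 (mod 37)
12^8 ≡ 34 (mod 37)
12^16 ≡ 9 (mod 37)
12^18 = 12^(16+2) ≡ 1 (mod 37).
Result is 1, so (12/37) = 1.

1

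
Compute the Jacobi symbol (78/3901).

-1

Pull out 2: since 3901 ≡ 5 (mod 8), (2/3901) = -1.
Reciprocity: 39 ≡ 3 and 3901 ≡ 1 (mod 4), so (39/3901) = +(3901/39).
Reduce top mod 39: now compute (1/39).
Reached (1/39) = 1. Collecting the sign flips along the way, the symbol is -1.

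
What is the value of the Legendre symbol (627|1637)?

1

Reciprocity: 627 ≡ 3 and 1637 ≡ 1 (mod 4), so (627/1637) = +(1637/627).
Reduce top mod 627: now compute (383/627).
Reciprocity: 383 ≡ 3 and 627 ≡ 3 (mod 4), so (383/627) = −(627/383).
Reduce top mod 383: now compute (244/383).
Pull out 2^2: since 383 ≡ 7 (mod 8), (2/383) = +1, so (2/383)^2 = +1.
Reciprocity: 61 ≡ 1 and 383 ≡ 3 (mod 4), so (61/383) = +(383/61).
Reduce top mod 61: now compute (17/61).
Reciprocity: 17 ≡ 1 and 61 ≡ 1 (mod 4), so (17/61) = +(61/17).
Reduce top mod 17: now compute (10/17).
Pull out 2: since 17 ≡ 1 (mod 8), (2/17) = +1.
Reciprocity: 5 ≡ 1 and 17 ≡ 1 (mod 4), so (5/17) = +(17/5).
Reduce top mod 5: now compute (2/5).
Pull out 2: since 5 ≡ 5 (mod 8), (2/5) = -1.
Reached (1/5) = 1. Collecting the sign flips along the way, the symbol is +1.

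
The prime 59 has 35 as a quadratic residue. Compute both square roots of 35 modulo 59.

Since 59 ≡ 3 (mod 4), a square root of 35 is 35^((59+1)/4) = 35^15 mod 59.
Repeated squaring: 35^2≡45, 35^4≡19, 35^8≡7 (mod 59).
35^15 = 35^(8+4+2+1) ≡ 25 (mod 59).
Check: 25² = 625 ≡ 35 (mod 59). The two roots are 25 and 34.

25, 34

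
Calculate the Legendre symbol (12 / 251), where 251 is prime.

Pull out 2^2: since 251 ≡ 3 (mod 8), (2/251) = -1, so (2/251)^2 = +1.
Reciprocity: 3 ≡ 3 and 251 ≡ 3 (mod 4), so (3/251) = −(251/3).
Reduce top mod 3: now compute (2/3).
Pull out 2: since 3 ≡ 3 (mod 8), (2/3) = -1.
Reached (1/3) = 1. Collecting the sign flips along the way, the symbol is +1.

1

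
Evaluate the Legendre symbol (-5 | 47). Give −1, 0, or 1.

1

First reduce: -5 ≡ 42 (mod 47).
Pull out 2: since 47 ≡ 7 (mod 8), (2/47) = +1.
Reciprocity: 21 ≡ 1 and 47 ≡ 3 (mod 4), so (21/47) = +(47/21).
Reduce top mod 21: now compute (5/21).
Reciprocity: 5 ≡ 1 and 21 ≡ 1 (mod 4), so (5/21) = +(21/5).
Reduce top mod 5: now compute (1/5).
Reached (1/5) = 1. Collecting the sign flips along the way, the symbol is +1.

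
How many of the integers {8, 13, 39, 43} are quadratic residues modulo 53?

2

(8/53) = -1 → non-residue.
(13/53) = +1 → QR.
(39/53) = -1 → non-residue.
(43/53) = +1 → QR.
Total quadratic residues among the 4: 2.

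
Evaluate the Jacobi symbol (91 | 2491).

Reciprocity: 91 ≡ 3 and 2491 ≡ 3 (mod 4), so (91/2491) = −(2491/91).
Reduce top mod 91: now compute (34/91).
Pull out 2: since 91 ≡ 3 (mod 8), (2/91) = -1.
Reciprocity: 17 ≡ 1 and 91 ≡ 3 (mod 4), so (17/91) = +(91/17).
Reduce top mod 17: now compute (6/17).
Pull out 2: since 17 ≡ 1 (mod 8), (2/17) = +1.
Reciprocity: 3 ≡ 3 and 17 ≡ 1 (mod 4), so (3/17) = +(17/3).
Reduce top mod 3: now compute (2/3).
Pull out 2: since 3 ≡ 3 (mod 8), (2/3) = -1.
Reached (1/3) = 1. Collecting the sign flips along the way, the symbol is -1.

-1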